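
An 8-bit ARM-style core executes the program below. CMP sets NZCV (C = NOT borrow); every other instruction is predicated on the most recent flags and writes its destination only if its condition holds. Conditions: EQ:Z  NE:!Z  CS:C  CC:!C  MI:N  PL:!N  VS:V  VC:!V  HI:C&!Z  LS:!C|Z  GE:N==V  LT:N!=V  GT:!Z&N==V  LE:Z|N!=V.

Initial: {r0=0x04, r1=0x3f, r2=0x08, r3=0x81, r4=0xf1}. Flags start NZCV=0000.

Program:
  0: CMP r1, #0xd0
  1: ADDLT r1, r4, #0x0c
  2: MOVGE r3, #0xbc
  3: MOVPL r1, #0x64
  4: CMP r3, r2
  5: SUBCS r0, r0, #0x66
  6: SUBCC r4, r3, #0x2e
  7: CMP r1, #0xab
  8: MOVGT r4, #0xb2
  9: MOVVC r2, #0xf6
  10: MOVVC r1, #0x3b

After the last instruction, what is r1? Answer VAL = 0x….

VAL = 0x64

[0] flags=0000 → (cmp)
[1] flags=0000 LT?F → skip
[2] flags=0000 GE?T → r3=0xbc
[3] flags=0000 PL?T → r1=0x64
[4] flags=1010 → (cmp)
[5] flags=1010 CS?T → r0=0x9e
[6] flags=1010 CC?F → skip
[7] flags=1001 → (cmp)
[8] flags=1001 GT?T → r4=0xb2
[9] flags=1001 VC?F → skip
[10] flags=1001 VC?F → skip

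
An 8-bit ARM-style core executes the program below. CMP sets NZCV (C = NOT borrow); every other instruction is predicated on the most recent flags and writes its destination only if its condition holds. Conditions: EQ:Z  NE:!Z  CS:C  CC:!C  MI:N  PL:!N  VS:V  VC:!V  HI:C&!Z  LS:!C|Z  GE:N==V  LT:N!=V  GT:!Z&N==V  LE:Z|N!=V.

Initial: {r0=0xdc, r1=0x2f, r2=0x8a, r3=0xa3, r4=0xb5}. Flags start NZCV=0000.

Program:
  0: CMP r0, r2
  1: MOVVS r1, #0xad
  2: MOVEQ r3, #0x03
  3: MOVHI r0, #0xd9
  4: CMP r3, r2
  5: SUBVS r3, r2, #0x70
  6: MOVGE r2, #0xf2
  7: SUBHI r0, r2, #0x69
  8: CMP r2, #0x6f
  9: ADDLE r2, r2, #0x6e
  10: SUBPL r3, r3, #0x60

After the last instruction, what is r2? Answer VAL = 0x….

[0] flags=0010 → (cmp)
[1] flags=0010 VS?F → skip
[2] flags=0010 EQ?F → skip
[3] flags=0010 HI?T → r0=0xd9
[4] flags=0010 → (cmp)
[5] flags=0010 VS?F → skip
[6] flags=0010 GE?T → r2=0xf2
[7] flags=0010 HI?T → r0=0x89
[8] flags=1010 → (cmp)
[9] flags=1010 LE?T → r2=0x60
[10] flags=1010 PL?F → skip

VAL = 0x60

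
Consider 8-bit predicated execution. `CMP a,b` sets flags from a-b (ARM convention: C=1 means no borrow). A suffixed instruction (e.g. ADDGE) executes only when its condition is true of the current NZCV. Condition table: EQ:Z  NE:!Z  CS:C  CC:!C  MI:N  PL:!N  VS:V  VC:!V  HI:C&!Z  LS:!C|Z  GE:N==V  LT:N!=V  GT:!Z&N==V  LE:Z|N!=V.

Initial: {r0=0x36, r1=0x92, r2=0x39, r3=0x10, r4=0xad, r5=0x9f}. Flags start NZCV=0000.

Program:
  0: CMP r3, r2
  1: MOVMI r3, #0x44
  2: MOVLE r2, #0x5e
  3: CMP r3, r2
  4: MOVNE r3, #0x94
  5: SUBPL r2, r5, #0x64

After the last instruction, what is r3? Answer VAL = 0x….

0: ✓ CMP  NZCV=1000
1: ✓ MOVMI  r3←0x44
2: ✓ MOVLE  r2←0x5e
3: ✓ CMP  NZCV=1000
4: ✓ MOVNE  r3←0x94
5: · SUBPL

VAL = 0x94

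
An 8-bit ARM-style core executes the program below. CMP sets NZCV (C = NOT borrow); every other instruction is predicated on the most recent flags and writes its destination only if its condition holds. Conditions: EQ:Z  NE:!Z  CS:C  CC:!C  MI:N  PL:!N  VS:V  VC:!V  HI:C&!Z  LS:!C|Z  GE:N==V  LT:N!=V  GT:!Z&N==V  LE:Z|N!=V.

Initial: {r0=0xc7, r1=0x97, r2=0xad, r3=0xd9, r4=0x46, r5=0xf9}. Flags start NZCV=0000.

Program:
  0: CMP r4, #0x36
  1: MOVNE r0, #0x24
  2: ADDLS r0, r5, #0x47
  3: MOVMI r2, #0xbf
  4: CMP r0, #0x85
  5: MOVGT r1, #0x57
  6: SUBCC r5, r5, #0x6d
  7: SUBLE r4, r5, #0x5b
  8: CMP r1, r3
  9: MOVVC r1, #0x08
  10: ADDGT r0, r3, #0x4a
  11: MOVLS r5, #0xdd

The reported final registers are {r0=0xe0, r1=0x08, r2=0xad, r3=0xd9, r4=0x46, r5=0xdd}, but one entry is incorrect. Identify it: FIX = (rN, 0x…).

FIX = (r0, 0x23)

[0] flags=0010 → (cmp)
[1] flags=0010 NE?T → r0=0x24
[2] flags=0010 LS?F → skip
[3] flags=0010 MI?F → skip
[4] flags=1001 → (cmp)
[5] flags=1001 GT?T → r1=0x57
[6] flags=1001 CC?T → r5=0x8c
[7] flags=1001 LE?F → skip
[8] flags=0000 → (cmp)
[9] flags=0000 VC?T → r1=0x08
[10] flags=0000 GT?T → r0=0x23
[11] flags=0000 LS?T → r5=0xdd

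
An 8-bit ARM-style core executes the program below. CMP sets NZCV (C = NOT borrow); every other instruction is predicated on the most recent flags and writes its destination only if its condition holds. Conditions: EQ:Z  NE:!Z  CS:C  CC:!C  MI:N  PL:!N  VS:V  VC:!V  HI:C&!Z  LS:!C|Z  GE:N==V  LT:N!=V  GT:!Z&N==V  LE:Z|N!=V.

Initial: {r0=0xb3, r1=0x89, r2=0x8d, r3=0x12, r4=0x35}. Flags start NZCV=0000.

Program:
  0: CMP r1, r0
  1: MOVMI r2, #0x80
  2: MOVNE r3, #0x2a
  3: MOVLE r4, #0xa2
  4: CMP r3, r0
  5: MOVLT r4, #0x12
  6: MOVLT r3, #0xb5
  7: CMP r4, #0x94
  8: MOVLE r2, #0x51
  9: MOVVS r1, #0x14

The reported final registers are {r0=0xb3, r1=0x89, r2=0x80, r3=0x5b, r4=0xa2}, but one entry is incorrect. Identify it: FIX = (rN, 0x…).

0: ✓ CMP  NZCV=1000
1: ✓ MOVMI  r2←0x80
2: ✓ MOVNE  r3←0x2a
3: ✓ MOVLE  r4←0xa2
4: ✓ CMP  NZCV=0000
5: · MOVLT
6: · MOVLT
7: ✓ CMP  NZCV=0010
8: · MOVLE
9: · MOVVS

FIX = (r3, 0x2a)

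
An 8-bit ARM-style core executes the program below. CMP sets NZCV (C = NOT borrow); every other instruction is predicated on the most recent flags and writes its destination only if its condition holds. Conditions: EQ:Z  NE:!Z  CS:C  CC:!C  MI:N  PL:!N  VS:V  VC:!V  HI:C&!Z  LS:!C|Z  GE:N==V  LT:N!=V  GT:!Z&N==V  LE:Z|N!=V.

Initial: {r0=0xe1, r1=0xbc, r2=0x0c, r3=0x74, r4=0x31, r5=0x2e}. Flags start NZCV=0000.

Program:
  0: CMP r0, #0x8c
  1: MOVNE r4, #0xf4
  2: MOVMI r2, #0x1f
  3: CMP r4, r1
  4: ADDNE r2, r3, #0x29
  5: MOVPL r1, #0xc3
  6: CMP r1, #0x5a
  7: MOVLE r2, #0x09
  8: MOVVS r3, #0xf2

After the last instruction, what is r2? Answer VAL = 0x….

VAL = 0x09

0: ✓ CMP  NZCV=0010
1: ✓ MOVNE  r4←0xf4
2: · MOVMI
3: ✓ CMP  NZCV=0010
4: ✓ ADDNE  r2←0x9d
5: ✓ MOVPL  r1←0xc3
6: ✓ CMP  NZCV=0011
7: ✓ MOVLE  r2←0x09
8: ✓ MOVVS  r3←0xf2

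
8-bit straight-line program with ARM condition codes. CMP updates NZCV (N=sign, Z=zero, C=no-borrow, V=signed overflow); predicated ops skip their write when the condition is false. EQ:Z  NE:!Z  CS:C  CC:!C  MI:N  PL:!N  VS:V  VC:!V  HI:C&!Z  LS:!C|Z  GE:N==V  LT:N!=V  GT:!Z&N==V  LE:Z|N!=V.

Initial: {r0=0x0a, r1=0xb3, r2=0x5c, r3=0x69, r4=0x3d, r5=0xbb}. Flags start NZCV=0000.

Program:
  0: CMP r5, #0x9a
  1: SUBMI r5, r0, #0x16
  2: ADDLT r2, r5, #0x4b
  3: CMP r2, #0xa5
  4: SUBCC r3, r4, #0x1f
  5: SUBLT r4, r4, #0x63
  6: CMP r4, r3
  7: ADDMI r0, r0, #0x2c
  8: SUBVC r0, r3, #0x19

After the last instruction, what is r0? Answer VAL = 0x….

[0] flags=0010 → (cmp)
[1] flags=0010 MI?F → skip
[2] flags=0010 LT?F → skip
[3] flags=1001 → (cmp)
[4] flags=1001 CC?T → r3=0x1e
[5] flags=1001 LT?F → skip
[6] flags=0010 → (cmp)
[7] flags=0010 MI?F → skip
[8] flags=0010 VC?T → r0=0x05

VAL = 0x05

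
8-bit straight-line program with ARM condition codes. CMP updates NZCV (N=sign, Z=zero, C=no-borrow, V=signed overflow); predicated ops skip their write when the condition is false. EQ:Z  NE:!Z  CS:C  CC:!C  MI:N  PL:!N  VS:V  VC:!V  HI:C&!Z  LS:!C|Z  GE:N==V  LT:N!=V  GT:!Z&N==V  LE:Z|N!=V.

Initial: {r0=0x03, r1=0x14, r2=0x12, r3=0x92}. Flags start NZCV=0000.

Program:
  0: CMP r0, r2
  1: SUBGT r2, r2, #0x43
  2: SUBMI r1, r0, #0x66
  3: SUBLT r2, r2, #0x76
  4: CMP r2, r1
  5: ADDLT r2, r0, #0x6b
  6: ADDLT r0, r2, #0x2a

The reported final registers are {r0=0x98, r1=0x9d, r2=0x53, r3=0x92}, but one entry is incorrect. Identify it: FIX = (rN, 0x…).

FIX = (r2, 0x6e)

[0] flags=1000 → (cmp)
[1] flags=1000 GT?F → skip
[2] flags=1000 MI?T → r1=0x9d
[3] flags=1000 LT?T → r2=0x9c
[4] flags=1000 → (cmp)
[5] flags=1000 LT?T → r2=0x6e
[6] flags=1000 LT?T → r0=0x98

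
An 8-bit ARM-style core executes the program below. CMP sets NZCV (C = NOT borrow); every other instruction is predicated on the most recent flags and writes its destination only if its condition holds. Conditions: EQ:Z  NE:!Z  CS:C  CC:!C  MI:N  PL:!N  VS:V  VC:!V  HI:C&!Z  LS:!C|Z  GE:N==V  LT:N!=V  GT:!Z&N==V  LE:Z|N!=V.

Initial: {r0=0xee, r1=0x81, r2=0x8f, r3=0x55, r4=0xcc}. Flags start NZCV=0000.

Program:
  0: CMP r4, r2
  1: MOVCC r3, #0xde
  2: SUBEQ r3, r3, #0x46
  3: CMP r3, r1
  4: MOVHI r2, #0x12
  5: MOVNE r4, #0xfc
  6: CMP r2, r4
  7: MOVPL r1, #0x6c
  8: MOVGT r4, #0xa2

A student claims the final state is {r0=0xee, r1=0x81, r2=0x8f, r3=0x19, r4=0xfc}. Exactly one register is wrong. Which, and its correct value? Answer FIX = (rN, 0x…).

FIX = (r3, 0x55)

0: ✓ CMP  NZCV=0010
1: · MOVCC
2: · SUBEQ
3: ✓ CMP  NZCV=1001
4: · MOVHI
5: ✓ MOVNE  r4←0xfc
6: ✓ CMP  NZCV=1000
7: · MOVPL
8: · MOVGT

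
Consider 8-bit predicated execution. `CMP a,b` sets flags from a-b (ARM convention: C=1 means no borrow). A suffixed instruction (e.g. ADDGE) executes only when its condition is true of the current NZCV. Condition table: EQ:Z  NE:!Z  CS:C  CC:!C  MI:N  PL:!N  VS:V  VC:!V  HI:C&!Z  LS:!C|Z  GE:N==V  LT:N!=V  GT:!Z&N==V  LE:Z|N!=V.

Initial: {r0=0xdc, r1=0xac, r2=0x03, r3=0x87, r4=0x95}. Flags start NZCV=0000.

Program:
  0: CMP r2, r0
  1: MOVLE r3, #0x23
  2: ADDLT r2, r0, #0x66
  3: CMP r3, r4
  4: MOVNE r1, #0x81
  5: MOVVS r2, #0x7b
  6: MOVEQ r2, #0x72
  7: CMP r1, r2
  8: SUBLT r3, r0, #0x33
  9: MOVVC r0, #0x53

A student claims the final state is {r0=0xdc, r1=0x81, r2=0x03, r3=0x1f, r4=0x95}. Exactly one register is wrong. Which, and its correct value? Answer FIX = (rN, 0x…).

0: ✓ CMP  NZCV=0000
1: · MOVLE
2: · ADDLT
3: ✓ CMP  NZCV=1000
4: ✓ MOVNE  r1←0x81
5: · MOVVS
6: · MOVEQ
7: ✓ CMP  NZCV=0011
8: ✓ SUBLT  r3←0xa9
9: · MOVVC

FIX = (r3, 0xa9)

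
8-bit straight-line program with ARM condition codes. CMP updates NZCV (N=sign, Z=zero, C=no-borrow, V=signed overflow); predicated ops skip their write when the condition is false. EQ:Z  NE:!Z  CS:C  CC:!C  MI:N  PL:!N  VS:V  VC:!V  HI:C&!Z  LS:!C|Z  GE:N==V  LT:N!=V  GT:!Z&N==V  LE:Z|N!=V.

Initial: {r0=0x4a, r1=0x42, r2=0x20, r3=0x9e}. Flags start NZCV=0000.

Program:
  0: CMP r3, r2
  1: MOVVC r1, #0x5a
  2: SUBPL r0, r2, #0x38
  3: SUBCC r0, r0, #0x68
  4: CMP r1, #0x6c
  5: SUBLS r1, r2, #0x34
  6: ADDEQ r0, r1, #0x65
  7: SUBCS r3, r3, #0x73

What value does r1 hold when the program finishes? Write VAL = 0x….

VAL = 0xec

[0] flags=0011 → (cmp)
[1] flags=0011 VC?F → skip
[2] flags=0011 PL?T → r0=0xe8
[3] flags=0011 CC?F → skip
[4] flags=1000 → (cmp)
[5] flags=1000 LS?T → r1=0xec
[6] flags=1000 EQ?F → skip
[7] flags=1000 CS?F → skip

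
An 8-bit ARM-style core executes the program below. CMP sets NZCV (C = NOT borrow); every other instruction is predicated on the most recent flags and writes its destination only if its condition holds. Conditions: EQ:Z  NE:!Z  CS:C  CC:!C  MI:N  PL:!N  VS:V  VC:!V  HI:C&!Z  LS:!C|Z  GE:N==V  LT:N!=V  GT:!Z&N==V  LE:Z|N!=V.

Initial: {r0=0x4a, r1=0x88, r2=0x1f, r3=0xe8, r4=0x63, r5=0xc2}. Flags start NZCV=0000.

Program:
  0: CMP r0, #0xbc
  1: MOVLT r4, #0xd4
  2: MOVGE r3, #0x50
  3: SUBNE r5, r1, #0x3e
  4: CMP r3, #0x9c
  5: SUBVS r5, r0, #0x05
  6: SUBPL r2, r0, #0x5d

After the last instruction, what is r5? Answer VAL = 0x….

[0] flags=1001 → (cmp)
[1] flags=1001 LT?F → skip
[2] flags=1001 GE?T → r3=0x50
[3] flags=1001 NE?T → r5=0x4a
[4] flags=1001 → (cmp)
[5] flags=1001 VS?T → r5=0x45
[6] flags=1001 PL?F → skip

VAL = 0x45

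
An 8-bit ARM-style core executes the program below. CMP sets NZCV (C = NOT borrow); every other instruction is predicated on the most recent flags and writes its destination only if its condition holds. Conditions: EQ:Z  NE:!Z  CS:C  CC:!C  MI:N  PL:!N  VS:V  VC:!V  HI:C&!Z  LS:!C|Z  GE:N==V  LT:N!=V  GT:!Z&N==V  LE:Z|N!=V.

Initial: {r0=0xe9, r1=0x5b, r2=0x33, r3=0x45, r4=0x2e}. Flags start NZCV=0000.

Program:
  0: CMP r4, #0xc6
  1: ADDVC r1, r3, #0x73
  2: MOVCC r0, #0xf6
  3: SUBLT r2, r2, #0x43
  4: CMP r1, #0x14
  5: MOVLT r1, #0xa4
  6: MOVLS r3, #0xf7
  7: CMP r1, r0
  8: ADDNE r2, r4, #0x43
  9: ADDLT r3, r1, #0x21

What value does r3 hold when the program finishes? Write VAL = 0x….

VAL = 0xc5

[0] flags=0000 → (cmp)
[1] flags=0000 VC?T → r1=0xb8
[2] flags=0000 CC?T → r0=0xf6
[3] flags=0000 LT?F → skip
[4] flags=1010 → (cmp)
[5] flags=1010 LT?T → r1=0xa4
[6] flags=1010 LS?F → skip
[7] flags=1000 → (cmp)
[8] flags=1000 NE?T → r2=0x71
[9] flags=1000 LT?T → r3=0xc5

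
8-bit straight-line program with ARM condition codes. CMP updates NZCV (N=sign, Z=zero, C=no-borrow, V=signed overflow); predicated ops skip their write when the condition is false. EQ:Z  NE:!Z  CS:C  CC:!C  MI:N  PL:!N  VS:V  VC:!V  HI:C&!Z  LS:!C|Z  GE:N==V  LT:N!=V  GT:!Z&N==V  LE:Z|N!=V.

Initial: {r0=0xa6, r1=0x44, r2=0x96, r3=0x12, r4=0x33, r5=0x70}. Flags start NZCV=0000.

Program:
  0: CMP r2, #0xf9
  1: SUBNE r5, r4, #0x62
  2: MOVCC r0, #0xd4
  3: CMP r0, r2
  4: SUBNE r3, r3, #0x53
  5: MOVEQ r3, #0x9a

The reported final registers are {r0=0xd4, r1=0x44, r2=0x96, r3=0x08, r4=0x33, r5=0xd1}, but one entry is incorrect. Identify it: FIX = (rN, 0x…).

0: ✓ CMP  NZCV=1000
1: ✓ SUBNE  r5←0xd1
2: ✓ MOVCC  r0←0xd4
3: ✓ CMP  NZCV=0010
4: ✓ SUBNE  r3←0xbf
5: · MOVEQ

FIX = (r3, 0xbf)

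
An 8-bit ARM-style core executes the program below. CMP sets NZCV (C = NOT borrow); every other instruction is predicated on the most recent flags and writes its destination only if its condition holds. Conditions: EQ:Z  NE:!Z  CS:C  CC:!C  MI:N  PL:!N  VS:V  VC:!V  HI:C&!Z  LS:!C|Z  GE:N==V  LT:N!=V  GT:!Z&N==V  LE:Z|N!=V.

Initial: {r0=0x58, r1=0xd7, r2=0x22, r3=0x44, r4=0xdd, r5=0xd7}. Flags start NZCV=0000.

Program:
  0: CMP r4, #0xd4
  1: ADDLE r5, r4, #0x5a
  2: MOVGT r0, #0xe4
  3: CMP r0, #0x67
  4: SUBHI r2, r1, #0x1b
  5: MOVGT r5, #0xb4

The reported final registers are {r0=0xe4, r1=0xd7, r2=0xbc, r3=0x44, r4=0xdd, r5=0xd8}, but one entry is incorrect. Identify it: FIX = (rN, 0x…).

FIX = (r5, 0xd7)

0: ✓ CMP  NZCV=0010
1: · ADDLE
2: ✓ MOVGT  r0←0xe4
3: ✓ CMP  NZCV=0011
4: ✓ SUBHI  r2←0xbc
5: · MOVGT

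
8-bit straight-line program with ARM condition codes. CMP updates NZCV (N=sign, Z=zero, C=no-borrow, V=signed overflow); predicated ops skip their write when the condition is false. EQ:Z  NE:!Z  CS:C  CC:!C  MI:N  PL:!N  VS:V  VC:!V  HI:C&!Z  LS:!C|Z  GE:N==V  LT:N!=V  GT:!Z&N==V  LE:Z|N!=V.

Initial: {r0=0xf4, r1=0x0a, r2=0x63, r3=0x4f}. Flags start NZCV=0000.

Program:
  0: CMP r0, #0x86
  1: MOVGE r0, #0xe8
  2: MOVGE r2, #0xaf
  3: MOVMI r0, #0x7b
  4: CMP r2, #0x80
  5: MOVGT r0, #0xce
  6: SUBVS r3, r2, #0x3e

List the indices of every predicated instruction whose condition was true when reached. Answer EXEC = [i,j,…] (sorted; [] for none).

0: ✓ CMP  NZCV=0010
1: ✓ MOVGE  r0←0xe8
2: ✓ MOVGE  r2←0xaf
3: · MOVMI
4: ✓ CMP  NZCV=0010
5: ✓ MOVGT  r0←0xce
6: · SUBVS

EXEC = [1,2,5]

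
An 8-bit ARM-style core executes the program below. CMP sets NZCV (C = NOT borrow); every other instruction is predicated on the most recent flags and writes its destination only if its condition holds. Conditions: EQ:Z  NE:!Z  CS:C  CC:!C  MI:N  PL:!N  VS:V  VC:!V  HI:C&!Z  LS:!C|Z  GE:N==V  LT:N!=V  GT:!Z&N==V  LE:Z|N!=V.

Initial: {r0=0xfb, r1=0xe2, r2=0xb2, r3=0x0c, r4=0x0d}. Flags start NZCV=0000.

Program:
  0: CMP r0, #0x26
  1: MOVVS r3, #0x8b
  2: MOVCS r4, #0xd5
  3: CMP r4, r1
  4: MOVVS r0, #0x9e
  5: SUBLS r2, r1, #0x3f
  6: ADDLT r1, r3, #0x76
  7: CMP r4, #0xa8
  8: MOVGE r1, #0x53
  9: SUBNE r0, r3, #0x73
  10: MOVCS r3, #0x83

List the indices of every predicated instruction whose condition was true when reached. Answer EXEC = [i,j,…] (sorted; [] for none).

EXEC = [2,5,6,8,9,10]

[0] flags=1010 → (cmp)
[1] flags=1010 VS?F → skip
[2] flags=1010 CS?T → r4=0xd5
[3] flags=1000 → (cmp)
[4] flags=1000 VS?F → skip
[5] flags=1000 LS?T → r2=0xa3
[6] flags=1000 LT?T → r1=0x82
[7] flags=0010 → (cmp)
[8] flags=0010 GE?T → r1=0x53
[9] flags=0010 NE?T → r0=0x99
[10] flags=0010 CS?T → r3=0x83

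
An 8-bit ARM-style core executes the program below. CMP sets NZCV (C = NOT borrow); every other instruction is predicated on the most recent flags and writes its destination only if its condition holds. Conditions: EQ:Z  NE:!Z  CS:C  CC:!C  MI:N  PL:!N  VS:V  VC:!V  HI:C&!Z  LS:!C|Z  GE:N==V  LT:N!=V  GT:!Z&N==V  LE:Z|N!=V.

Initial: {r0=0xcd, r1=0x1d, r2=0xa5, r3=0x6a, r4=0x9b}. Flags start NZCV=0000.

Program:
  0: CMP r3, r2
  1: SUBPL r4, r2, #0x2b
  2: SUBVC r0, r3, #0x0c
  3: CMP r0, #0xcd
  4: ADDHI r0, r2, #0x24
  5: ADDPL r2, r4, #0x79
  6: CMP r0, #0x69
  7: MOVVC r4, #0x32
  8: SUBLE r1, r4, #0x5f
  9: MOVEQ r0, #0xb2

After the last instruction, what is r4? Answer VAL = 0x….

VAL = 0x9b

0: ✓ CMP  NZCV=1001
1: · SUBPL
2: · SUBVC
3: ✓ CMP  NZCV=0110
4: · ADDHI
5: ✓ ADDPL  r2←0x14
6: ✓ CMP  NZCV=0011
7: · MOVVC
8: ✓ SUBLE  r1←0x3c
9: · MOVEQ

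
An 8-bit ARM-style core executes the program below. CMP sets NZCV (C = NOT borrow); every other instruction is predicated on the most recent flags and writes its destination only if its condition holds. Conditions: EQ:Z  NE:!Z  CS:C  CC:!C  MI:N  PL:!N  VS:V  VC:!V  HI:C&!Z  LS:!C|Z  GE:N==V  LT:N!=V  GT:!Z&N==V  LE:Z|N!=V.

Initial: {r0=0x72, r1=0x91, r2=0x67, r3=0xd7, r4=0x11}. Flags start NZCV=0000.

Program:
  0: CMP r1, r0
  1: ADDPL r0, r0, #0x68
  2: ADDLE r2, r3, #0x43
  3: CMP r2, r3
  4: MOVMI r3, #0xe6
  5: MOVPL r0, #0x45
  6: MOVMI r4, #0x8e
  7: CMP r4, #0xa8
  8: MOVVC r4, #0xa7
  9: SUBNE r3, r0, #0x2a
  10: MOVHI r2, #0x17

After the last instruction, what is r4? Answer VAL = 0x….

[0] flags=0011 → (cmp)
[1] flags=0011 PL?T → r0=0xda
[2] flags=0011 LE?T → r2=0x1a
[3] flags=0000 → (cmp)
[4] flags=0000 MI?F → skip
[5] flags=0000 PL?T → r0=0x45
[6] flags=0000 MI?F → skip
[7] flags=0000 → (cmp)
[8] flags=0000 VC?T → r4=0xa7
[9] flags=0000 NE?T → r3=0x1b
[10] flags=0000 HI?F → skip

VAL = 0xa7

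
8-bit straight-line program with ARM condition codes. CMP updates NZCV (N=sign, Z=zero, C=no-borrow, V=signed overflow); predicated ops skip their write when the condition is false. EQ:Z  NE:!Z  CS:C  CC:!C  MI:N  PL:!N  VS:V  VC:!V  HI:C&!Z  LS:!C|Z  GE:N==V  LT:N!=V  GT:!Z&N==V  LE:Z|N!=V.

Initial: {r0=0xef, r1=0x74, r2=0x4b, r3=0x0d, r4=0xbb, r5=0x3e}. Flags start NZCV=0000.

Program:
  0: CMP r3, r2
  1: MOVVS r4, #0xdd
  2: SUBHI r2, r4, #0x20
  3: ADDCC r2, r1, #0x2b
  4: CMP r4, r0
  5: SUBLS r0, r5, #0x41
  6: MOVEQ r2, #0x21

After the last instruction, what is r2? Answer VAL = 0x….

[0] flags=1000 → (cmp)
[1] flags=1000 VS?F → skip
[2] flags=1000 HI?F → skip
[3] flags=1000 CC?T → r2=0x9f
[4] flags=1000 → (cmp)
[5] flags=1000 LS?T → r0=0xfd
[6] flags=1000 EQ?F → skip

VAL = 0x9f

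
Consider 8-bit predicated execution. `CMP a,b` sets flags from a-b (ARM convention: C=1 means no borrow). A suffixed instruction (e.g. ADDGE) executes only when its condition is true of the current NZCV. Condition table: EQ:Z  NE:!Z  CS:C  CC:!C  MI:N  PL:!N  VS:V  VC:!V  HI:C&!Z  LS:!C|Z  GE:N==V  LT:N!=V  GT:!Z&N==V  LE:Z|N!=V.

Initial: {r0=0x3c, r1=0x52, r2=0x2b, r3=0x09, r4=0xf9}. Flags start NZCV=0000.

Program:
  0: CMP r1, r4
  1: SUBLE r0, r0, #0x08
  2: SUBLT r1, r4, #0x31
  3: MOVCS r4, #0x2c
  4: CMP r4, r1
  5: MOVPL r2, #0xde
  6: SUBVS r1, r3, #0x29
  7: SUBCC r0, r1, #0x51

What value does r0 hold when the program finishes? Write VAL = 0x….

VAL = 0x3c

0: ✓ CMP  NZCV=0000
1: · SUBLE
2: · SUBLT
3: · MOVCS
4: ✓ CMP  NZCV=1010
5: · MOVPL
6: · SUBVS
7: · SUBCC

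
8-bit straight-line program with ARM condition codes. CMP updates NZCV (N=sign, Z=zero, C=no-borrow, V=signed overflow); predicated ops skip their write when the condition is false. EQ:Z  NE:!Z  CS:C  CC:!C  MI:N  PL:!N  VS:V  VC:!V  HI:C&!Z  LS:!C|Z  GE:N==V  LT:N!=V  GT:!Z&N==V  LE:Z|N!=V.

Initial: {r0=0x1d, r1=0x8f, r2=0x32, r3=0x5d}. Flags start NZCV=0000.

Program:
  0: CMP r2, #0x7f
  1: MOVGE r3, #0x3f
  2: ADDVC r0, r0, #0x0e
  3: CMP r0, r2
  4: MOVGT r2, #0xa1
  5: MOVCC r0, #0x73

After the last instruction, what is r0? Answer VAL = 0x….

VAL = 0x73

0: ✓ CMP  NZCV=1000
1: · MOVGE
2: ✓ ADDVC  r0←0x2b
3: ✓ CMP  NZCV=1000
4: · MOVGT
5: ✓ MOVCC  r0←0x73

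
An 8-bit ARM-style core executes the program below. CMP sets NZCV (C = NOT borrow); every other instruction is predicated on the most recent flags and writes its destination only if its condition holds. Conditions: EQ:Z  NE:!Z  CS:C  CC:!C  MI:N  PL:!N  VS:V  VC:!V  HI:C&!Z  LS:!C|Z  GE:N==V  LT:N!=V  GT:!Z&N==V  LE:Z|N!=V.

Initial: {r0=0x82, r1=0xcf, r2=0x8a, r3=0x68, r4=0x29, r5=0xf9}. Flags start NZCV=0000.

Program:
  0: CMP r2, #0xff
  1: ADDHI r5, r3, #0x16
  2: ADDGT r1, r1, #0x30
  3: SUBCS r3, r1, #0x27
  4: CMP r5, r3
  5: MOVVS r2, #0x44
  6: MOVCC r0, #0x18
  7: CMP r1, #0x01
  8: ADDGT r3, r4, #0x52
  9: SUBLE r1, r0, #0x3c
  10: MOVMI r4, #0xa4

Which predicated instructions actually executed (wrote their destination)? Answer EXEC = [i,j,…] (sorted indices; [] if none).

[0] flags=1000 → (cmp)
[1] flags=1000 HI?F → skip
[2] flags=1000 GT?F → skip
[3] flags=1000 CS?F → skip
[4] flags=1010 → (cmp)
[5] flags=1010 VS?F → skip
[6] flags=1010 CC?F → skip
[7] flags=1010 → (cmp)
[8] flags=1010 GT?F → skip
[9] flags=1010 LE?T → r1=0x46
[10] flags=1010 MI?T → r4=0xa4

EXEC = [9,10]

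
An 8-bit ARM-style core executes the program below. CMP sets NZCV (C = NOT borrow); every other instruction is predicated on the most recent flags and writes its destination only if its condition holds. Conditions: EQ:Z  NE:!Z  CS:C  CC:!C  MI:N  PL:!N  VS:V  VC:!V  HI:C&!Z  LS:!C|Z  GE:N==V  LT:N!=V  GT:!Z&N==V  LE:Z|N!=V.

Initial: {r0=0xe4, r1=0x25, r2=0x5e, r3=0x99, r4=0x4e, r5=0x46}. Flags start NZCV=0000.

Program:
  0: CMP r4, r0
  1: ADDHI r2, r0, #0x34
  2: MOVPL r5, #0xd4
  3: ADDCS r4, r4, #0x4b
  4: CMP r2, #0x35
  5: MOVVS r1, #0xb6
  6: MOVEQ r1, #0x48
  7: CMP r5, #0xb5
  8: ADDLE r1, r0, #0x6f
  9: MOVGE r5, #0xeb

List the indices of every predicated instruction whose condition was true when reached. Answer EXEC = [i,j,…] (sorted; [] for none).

EXEC = [2,9]

[0] flags=0000 → (cmp)
[1] flags=0000 HI?F → skip
[2] flags=0000 PL?T → r5=0xd4
[3] flags=0000 CS?F → skip
[4] flags=0010 → (cmp)
[5] flags=0010 VS?F → skip
[6] flags=0010 EQ?F → skip
[7] flags=0010 → (cmp)
[8] flags=0010 LE?F → skip
[9] flags=0010 GE?T → r5=0xeb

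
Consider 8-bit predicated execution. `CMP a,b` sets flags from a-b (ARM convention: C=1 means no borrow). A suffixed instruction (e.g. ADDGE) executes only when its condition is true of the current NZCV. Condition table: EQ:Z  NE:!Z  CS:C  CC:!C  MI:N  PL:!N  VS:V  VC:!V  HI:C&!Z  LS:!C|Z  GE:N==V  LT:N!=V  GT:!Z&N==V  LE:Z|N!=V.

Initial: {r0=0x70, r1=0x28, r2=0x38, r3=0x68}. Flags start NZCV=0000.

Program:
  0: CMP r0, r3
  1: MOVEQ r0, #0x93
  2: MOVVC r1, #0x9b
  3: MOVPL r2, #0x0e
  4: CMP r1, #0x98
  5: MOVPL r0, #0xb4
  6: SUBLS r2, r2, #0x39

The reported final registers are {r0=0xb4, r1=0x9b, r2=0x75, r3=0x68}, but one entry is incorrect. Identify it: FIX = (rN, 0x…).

FIX = (r2, 0x0e)

[0] flags=0010 → (cmp)
[1] flags=0010 EQ?F → skip
[2] flags=0010 VC?T → r1=0x9b
[3] flags=0010 PL?T → r2=0x0e
[4] flags=0010 → (cmp)
[5] flags=0010 PL?T → r0=0xb4
[6] flags=0010 LS?F → skip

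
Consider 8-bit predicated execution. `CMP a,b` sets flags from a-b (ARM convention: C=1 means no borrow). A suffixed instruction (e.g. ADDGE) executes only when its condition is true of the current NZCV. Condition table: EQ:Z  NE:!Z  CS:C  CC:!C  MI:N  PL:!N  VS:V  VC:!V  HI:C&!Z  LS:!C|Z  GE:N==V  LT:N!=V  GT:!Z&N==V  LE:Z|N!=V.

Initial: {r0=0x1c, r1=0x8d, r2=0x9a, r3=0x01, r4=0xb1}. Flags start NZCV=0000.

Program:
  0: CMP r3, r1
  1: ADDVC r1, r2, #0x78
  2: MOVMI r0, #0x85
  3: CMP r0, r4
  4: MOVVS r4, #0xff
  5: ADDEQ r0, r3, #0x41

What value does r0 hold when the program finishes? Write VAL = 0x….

VAL = 0x1c

0: ✓ CMP  NZCV=0000
1: ✓ ADDVC  r1←0x12
2: · MOVMI
3: ✓ CMP  NZCV=0000
4: · MOVVS
5: · ADDEQ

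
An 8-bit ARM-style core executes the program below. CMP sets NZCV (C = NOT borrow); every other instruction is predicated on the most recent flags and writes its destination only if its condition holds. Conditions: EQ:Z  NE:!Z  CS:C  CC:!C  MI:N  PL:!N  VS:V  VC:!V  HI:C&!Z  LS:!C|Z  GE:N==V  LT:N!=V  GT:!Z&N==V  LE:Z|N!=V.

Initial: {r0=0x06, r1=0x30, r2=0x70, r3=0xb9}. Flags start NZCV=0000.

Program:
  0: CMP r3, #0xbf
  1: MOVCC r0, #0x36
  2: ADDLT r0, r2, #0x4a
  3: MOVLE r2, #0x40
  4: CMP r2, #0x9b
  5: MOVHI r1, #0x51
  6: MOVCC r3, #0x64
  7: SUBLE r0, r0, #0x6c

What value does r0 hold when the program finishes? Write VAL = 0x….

[0] flags=1000 → (cmp)
[1] flags=1000 CC?T → r0=0x36
[2] flags=1000 LT?T → r0=0xba
[3] flags=1000 LE?T → r2=0x40
[4] flags=1001 → (cmp)
[5] flags=1001 HI?F → skip
[6] flags=1001 CC?T → r3=0x64
[7] flags=1001 LE?F → skip

VAL = 0xba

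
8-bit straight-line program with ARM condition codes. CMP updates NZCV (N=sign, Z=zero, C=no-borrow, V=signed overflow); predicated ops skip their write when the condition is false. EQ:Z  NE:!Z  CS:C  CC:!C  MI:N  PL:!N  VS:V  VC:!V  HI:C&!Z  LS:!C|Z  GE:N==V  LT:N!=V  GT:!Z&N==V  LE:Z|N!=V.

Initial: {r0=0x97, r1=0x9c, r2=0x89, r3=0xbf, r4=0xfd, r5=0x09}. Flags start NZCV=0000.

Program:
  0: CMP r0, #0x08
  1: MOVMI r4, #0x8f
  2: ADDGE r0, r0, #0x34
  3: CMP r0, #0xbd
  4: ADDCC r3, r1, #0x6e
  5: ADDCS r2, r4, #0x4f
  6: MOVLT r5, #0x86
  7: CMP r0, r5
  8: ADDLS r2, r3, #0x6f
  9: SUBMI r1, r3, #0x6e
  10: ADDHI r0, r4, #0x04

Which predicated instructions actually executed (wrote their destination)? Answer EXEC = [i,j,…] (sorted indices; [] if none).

[0] flags=1010 → (cmp)
[1] flags=1010 MI?T → r4=0x8f
[2] flags=1010 GE?F → skip
[3] flags=1000 → (cmp)
[4] flags=1000 CC?T → r3=0x0a
[5] flags=1000 CS?F → skip
[6] flags=1000 LT?T → r5=0x86
[7] flags=0010 → (cmp)
[8] flags=0010 LS?F → skip
[9] flags=0010 MI?F → skip
[10] flags=0010 HI?T → r0=0x93

EXEC = [1,4,6,10]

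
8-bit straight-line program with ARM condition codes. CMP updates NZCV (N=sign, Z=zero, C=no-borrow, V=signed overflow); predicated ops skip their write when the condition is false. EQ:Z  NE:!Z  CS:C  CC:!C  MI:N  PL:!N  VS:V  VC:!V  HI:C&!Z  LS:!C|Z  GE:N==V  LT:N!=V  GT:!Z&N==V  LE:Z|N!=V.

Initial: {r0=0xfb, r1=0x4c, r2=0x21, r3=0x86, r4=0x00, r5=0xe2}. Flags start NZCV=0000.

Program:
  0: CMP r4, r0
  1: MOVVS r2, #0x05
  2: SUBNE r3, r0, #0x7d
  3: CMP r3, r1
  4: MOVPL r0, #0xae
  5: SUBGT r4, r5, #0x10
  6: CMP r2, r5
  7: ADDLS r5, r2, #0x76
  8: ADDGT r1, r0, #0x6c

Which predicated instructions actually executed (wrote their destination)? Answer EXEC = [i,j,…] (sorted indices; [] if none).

EXEC = [2,4,5,7,8]

0: ✓ CMP  NZCV=0000
1: · MOVVS
2: ✓ SUBNE  r3←0x7e
3: ✓ CMP  NZCV=0010
4: ✓ MOVPL  r0←0xae
5: ✓ SUBGT  r4←0xd2
6: ✓ CMP  NZCV=0000
7: ✓ ADDLS  r5←0x97
8: ✓ ADDGT  r1←0x1a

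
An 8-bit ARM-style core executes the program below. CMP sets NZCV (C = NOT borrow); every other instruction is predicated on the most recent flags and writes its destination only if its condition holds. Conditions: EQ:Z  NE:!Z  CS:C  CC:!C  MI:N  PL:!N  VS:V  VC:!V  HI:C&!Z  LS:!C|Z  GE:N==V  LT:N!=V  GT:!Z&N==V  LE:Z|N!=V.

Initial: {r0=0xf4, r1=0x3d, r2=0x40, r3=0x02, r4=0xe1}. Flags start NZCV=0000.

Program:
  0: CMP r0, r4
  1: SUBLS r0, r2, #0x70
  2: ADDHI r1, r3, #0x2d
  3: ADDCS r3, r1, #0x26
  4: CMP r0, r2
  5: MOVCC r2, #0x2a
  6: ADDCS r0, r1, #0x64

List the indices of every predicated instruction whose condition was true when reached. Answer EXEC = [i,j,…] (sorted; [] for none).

[0] flags=0010 → (cmp)
[1] flags=0010 LS?F → skip
[2] flags=0010 HI?T → r1=0x2f
[3] flags=0010 CS?T → r3=0x55
[4] flags=1010 → (cmp)
[5] flags=1010 CC?F → skip
[6] flags=1010 CS?T → r0=0x93

EXEC = [2,3,6]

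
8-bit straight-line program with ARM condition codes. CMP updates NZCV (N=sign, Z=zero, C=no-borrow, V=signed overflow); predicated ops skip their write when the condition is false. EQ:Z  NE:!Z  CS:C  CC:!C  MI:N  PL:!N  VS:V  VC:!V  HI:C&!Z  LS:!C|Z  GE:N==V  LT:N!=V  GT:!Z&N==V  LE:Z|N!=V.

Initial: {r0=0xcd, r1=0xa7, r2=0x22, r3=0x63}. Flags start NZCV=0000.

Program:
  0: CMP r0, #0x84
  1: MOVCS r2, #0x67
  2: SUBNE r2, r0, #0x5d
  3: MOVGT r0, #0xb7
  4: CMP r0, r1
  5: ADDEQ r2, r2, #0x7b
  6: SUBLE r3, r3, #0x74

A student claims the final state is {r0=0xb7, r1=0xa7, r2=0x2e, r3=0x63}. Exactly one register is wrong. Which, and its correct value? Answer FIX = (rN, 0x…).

[0] flags=0010 → (cmp)
[1] flags=0010 CS?T → r2=0x67
[2] flags=0010 NE?T → r2=0x70
[3] flags=0010 GT?T → r0=0xb7
[4] flags=0010 → (cmp)
[5] flags=0010 EQ?F → skip
[6] flags=0010 LE?F → skip

FIX = (r2, 0x70)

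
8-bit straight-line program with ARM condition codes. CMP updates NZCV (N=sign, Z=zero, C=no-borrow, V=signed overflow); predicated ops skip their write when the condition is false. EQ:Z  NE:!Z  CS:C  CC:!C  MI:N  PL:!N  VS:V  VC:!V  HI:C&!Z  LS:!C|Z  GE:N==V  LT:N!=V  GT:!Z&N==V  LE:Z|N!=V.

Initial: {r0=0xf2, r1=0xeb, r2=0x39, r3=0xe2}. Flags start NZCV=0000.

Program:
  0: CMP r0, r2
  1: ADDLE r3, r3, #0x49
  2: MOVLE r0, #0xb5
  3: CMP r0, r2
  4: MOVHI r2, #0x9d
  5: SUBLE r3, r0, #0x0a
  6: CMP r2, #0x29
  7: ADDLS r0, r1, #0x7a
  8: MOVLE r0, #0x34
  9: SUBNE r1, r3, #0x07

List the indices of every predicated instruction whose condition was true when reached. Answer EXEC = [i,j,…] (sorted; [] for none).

EXEC = [1,2,4,5,8,9]

0: ✓ CMP  NZCV=1010
1: ✓ ADDLE  r3←0x2b
2: ✓ MOVLE  r0←0xb5
3: ✓ CMP  NZCV=0011
4: ✓ MOVHI  r2←0x9d
5: ✓ SUBLE  r3←0xab
6: ✓ CMP  NZCV=0011
7: · ADDLS
8: ✓ MOVLE  r0←0x34
9: ✓ SUBNE  r1←0xa4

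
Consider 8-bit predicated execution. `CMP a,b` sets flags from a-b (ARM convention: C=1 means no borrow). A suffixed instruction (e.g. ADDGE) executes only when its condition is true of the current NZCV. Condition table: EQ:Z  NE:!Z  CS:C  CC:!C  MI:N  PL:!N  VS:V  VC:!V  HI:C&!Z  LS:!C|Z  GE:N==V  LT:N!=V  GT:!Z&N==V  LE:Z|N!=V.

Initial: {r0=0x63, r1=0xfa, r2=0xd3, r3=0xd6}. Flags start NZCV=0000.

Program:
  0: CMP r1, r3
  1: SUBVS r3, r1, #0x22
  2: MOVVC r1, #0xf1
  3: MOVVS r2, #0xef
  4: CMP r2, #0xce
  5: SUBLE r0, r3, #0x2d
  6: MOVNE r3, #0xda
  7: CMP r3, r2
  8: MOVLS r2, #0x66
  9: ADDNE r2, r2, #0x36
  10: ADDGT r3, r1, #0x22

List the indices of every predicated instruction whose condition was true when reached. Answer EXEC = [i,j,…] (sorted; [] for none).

[0] flags=0010 → (cmp)
[1] flags=0010 VS?F → skip
[2] flags=0010 VC?T → r1=0xf1
[3] flags=0010 VS?F → skip
[4] flags=0010 → (cmp)
[5] flags=0010 LE?F → skip
[6] flags=0010 NE?T → r3=0xda
[7] flags=0010 → (cmp)
[8] flags=0010 LS?F → skip
[9] flags=0010 NE?T → r2=0x09
[10] flags=0010 GT?T → r3=0x13

EXEC = [2,6,9,10]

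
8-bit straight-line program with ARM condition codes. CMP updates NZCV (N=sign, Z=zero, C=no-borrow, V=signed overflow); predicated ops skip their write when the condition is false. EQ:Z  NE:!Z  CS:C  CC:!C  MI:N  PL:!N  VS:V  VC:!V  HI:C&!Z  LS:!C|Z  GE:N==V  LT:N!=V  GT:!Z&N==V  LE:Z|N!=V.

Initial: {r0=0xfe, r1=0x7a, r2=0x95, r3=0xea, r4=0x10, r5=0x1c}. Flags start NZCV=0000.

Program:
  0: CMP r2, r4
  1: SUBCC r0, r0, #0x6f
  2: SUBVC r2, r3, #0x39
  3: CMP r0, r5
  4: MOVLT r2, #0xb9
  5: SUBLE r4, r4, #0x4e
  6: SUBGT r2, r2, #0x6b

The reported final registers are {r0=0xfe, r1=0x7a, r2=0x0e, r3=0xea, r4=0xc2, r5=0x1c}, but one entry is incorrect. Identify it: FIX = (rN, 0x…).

FIX = (r2, 0xb9)

[0] flags=1010 → (cmp)
[1] flags=1010 CC?F → skip
[2] flags=1010 VC?T → r2=0xb1
[3] flags=1010 → (cmp)
[4] flags=1010 LT?T → r2=0xb9
[5] flags=1010 LE?T → r4=0xc2
[6] flags=1010 GT?F → skip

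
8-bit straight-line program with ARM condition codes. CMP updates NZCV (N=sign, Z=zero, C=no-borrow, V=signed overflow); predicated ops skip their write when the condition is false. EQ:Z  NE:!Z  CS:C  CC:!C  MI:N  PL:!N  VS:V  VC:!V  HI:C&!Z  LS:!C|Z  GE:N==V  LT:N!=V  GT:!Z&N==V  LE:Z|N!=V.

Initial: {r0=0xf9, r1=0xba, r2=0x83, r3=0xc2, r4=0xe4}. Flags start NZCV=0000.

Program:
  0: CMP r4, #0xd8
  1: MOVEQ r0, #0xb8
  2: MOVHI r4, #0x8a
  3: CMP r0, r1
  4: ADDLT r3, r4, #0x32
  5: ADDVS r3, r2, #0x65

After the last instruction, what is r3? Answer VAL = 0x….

0: ✓ CMP  NZCV=0010
1: · MOVEQ
2: ✓ MOVHI  r4←0x8a
3: ✓ CMP  NZCV=0010
4: · ADDLT
5: · ADDVS

VAL = 0xc2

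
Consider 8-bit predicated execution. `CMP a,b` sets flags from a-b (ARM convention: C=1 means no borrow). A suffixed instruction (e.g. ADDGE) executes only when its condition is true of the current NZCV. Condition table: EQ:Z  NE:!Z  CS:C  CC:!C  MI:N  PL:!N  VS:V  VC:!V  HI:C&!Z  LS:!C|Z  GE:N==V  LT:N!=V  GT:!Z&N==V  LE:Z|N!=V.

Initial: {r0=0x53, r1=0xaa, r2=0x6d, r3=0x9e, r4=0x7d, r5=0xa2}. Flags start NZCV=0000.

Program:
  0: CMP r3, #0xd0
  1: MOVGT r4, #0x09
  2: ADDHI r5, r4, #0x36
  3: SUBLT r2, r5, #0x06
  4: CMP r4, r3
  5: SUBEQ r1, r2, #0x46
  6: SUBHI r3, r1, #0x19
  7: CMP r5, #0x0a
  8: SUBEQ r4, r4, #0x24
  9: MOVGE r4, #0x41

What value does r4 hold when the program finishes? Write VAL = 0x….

[0] flags=1000 → (cmp)
[1] flags=1000 GT?F → skip
[2] flags=1000 HI?F → skip
[3] flags=1000 LT?T → r2=0x9c
[4] flags=1001 → (cmp)
[5] flags=1001 EQ?F → skip
[6] flags=1001 HI?F → skip
[7] flags=1010 → (cmp)
[8] flags=1010 EQ?F → skip
[9] flags=1010 GE?F → skip

VAL = 0x7d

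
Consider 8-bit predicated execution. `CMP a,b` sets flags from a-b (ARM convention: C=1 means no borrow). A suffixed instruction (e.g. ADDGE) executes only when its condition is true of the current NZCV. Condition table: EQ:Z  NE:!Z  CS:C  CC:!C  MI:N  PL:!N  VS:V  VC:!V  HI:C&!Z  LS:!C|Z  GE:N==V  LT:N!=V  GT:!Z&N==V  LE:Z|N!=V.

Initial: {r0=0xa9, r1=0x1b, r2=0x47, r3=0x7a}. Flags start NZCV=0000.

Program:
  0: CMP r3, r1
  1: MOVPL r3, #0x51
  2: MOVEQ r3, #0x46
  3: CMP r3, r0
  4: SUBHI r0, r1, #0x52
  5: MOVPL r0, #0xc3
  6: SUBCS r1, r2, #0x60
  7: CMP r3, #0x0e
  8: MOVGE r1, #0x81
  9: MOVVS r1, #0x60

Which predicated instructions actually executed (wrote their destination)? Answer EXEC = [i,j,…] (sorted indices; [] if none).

EXEC = [1,8]

0: ✓ CMP  NZCV=0010
1: ✓ MOVPL  r3←0x51
2: · MOVEQ
3: ✓ CMP  NZCV=1001
4: · SUBHI
5: · MOVPL
6: · SUBCS
7: ✓ CMP  NZCV=0010
8: ✓ MOVGE  r1←0x81
9: · MOVVS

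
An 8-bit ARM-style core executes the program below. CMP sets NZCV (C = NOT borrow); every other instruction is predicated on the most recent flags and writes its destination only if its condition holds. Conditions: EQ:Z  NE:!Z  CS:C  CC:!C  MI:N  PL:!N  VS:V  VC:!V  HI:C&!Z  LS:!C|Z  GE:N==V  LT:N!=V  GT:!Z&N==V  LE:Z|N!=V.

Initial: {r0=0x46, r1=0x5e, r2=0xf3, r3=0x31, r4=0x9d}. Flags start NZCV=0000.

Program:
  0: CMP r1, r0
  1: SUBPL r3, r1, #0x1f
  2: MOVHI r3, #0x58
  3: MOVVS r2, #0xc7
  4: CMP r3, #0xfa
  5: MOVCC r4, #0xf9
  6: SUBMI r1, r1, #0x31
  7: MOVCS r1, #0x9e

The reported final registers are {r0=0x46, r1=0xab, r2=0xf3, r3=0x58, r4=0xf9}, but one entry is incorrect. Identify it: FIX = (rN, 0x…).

0: ✓ CMP  NZCV=0010
1: ✓ SUBPL  r3←0x3f
2: ✓ MOVHI  r3←0x58
3: · MOVVS
4: ✓ CMP  NZCV=0000
5: ✓ MOVCC  r4←0xf9
6: · SUBMI
7: · MOVCS

FIX = (r1, 0x5e)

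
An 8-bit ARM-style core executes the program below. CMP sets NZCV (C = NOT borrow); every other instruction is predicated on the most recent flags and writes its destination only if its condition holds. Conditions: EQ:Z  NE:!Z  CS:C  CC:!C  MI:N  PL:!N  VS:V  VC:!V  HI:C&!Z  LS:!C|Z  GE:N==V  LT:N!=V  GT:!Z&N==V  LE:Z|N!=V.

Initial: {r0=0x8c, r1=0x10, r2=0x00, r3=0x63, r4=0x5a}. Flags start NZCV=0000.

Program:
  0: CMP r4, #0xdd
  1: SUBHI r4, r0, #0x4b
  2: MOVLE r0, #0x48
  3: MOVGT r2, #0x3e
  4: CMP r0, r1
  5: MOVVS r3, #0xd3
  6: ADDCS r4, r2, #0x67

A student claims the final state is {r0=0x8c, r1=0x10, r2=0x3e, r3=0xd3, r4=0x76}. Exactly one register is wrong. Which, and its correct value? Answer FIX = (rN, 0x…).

FIX = (r4, 0xa5)

0: ✓ CMP  NZCV=0000
1: · SUBHI
2: · MOVLE
3: ✓ MOVGT  r2←0x3e
4: ✓ CMP  NZCV=0011
5: ✓ MOVVS  r3←0xd3
6: ✓ ADDCS  r4←0xa5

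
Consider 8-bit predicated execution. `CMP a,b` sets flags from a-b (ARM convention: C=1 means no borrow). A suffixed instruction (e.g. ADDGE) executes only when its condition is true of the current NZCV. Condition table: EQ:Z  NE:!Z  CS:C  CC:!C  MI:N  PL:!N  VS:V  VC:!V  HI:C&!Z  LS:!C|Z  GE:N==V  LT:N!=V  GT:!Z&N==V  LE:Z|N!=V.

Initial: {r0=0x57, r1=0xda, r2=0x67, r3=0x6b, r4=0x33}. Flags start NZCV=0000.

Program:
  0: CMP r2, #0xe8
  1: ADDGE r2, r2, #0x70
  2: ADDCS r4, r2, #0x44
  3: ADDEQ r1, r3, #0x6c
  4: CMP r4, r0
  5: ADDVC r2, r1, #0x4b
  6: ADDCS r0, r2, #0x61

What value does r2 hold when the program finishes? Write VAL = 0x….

0: ✓ CMP  NZCV=0000
1: ✓ ADDGE  r2←0xd7
2: · ADDCS
3: · ADDEQ
4: ✓ CMP  NZCV=1000
5: ✓ ADDVC  r2←0x25
6: · ADDCS

VAL = 0x25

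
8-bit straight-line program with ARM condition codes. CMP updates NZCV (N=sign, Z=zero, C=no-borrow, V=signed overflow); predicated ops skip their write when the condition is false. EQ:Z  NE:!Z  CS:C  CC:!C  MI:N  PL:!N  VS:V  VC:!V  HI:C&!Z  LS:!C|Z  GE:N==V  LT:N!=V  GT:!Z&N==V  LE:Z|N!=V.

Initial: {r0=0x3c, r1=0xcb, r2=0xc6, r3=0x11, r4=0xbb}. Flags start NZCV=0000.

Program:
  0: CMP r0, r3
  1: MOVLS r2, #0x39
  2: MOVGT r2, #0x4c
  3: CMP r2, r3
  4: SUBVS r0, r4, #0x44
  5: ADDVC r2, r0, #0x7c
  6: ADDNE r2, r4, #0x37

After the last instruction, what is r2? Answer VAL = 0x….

VAL = 0xf2

[0] flags=0010 → (cmp)
[1] flags=0010 LS?F → skip
[2] flags=0010 GT?T → r2=0x4c
[3] flags=0010 → (cmp)
[4] flags=0010 VS?F → skip
[5] flags=0010 VC?T → r2=0xb8
[6] flags=0010 NE?T → r2=0xf2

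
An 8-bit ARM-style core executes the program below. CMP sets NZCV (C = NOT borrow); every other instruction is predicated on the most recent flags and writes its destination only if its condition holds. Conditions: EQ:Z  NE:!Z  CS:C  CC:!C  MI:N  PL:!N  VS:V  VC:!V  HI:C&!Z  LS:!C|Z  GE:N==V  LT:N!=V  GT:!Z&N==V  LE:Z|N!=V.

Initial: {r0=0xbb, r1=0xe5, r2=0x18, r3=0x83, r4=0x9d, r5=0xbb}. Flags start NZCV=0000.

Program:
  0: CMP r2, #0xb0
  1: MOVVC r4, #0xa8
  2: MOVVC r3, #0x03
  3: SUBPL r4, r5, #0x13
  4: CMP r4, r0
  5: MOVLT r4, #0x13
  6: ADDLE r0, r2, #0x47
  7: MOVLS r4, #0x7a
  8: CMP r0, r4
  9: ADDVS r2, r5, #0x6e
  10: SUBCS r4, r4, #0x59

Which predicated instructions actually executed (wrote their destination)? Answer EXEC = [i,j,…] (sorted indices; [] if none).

0: ✓ CMP  NZCV=0000
1: ✓ MOVVC  r4←0xa8
2: ✓ MOVVC  r3←0x03
3: ✓ SUBPL  r4←0xa8
4: ✓ CMP  NZCV=1000
5: ✓ MOVLT  r4←0x13
6: ✓ ADDLE  r0←0x5f
7: ✓ MOVLS  r4←0x7a
8: ✓ CMP  NZCV=1000
9: · ADDVS
10: · SUBCS

EXEC = [1,2,3,5,6,7]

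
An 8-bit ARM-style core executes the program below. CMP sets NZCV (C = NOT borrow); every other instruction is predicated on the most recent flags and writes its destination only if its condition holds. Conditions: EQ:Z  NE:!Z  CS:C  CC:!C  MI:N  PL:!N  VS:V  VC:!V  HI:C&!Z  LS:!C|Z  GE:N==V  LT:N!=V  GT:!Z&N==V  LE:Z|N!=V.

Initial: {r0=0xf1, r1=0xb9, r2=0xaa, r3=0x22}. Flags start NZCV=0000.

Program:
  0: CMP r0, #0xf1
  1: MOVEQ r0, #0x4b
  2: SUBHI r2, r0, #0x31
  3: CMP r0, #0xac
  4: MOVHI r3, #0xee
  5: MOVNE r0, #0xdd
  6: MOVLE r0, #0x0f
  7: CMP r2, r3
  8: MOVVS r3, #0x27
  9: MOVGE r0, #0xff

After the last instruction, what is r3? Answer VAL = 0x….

0: ✓ CMP  NZCV=0110
1: ✓ MOVEQ  r0←0x4b
2: · SUBHI
3: ✓ CMP  NZCV=1001
4: · MOVHI
5: ✓ MOVNE  r0←0xdd
6: · MOVLE
7: ✓ CMP  NZCV=1010
8: · MOVVS
9: · MOVGE

VAL = 0x22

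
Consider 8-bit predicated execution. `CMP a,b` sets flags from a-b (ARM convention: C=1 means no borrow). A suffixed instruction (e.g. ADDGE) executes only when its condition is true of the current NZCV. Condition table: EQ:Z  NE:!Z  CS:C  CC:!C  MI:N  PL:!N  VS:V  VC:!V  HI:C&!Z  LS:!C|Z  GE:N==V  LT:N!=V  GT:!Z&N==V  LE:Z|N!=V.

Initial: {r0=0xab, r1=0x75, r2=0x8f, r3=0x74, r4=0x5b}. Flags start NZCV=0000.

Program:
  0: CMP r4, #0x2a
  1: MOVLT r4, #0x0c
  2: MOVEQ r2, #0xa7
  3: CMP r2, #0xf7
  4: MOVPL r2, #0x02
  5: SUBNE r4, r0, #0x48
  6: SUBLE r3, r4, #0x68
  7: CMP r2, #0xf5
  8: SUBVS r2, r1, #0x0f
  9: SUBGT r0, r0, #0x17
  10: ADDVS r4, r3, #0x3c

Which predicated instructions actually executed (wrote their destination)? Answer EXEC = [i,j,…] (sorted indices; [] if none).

[0] flags=0010 → (cmp)
[1] flags=0010 LT?F → skip
[2] flags=0010 EQ?F → skip
[3] flags=1000 → (cmp)
[4] flags=1000 PL?F → skip
[5] flags=1000 NE?T → r4=0x63
[6] flags=1000 LE?T → r3=0xfb
[7] flags=1000 → (cmp)
[8] flags=1000 VS?F → skip
[9] flags=1000 GT?F → skip
[10] flags=1000 VS?F → skip

EXEC = [5,6]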